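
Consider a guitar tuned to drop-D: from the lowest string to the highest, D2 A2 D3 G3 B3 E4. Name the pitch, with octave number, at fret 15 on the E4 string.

G5

The open E4 string plus 15 semitones: E–F–F#–G–…–F–F#–G.
The walk passes from B into C once, so the octave number goes from 4 to 5.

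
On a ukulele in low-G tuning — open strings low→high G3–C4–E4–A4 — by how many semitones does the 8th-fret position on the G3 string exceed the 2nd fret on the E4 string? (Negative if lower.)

-3 semitones

G3 at fret 8 → D#4 (MIDI 63); E4 at fret 2 → F#4 (MIDI 66).
63 − 66 = -3, so the two pitches are 3 semitones apart.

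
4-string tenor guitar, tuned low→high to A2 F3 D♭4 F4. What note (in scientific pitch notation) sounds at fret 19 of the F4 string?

C6

The open F4 string plus 19 semitones: F–Gb–G–Ab–…–Bb–B–C.
The walk passes from B into C 2 times, so the octave number goes from 4 to 6.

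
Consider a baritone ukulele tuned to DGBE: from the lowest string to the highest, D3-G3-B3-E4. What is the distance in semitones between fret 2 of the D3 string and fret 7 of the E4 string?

D3 at fret 2 → E3 (MIDI 52); E4 at fret 7 → B4 (MIDI 71).
52 − 71 = -19, so the two pitches are 19 semitones apart, with B4 the higher.

19 semitones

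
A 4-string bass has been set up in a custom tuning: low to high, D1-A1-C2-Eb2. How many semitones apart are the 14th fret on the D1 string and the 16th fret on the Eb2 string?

D1 at fret 14 → E2 (MIDI 40); Eb2 at fret 16 → G3 (MIDI 55).
40 − 55 = -15, so the two pitches are 15 semitones apart, with G3 the higher.

15 semitones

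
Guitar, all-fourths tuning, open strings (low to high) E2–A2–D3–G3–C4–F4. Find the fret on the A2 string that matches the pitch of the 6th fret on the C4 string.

21

C4 at fret 6 is C4 + 6 semitones = F#4.
The open A2 string is 15 semitones below the open C4, so the same pitch on the A2 string lies at fret 6 + 15 = 21.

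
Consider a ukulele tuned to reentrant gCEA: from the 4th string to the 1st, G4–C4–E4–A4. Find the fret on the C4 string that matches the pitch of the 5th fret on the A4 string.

14

A4 at fret 5 is A4 + 5 semitones = D5.
The open C4 string is 9 semitones below the open A4, so the same pitch on the C4 string lies at fret 5 + 9 = 14.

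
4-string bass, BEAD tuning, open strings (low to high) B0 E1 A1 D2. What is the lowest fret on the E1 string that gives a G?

From E1, count semitones up the chromatic scale until reaching G: E–F–F#–G — 3 steps.

3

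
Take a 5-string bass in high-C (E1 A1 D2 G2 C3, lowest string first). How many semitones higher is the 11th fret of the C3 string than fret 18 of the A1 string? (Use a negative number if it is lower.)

8 semitones

C3 at fret 11 → B3 (MIDI 59); A1 at fret 18 → D#3 (MIDI 51).
59 − 51 = 8, so the two pitches are 8 semitones apart.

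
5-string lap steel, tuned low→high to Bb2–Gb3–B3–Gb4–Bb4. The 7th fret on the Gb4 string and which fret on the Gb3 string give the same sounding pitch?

Gb4 at fret 7 is Gb4 + 7 semitones = Db5.
The open Gb3 string is 12 semitones below the open Gb4, so the same pitch on the Gb3 string lies at fret 7 + 12 = 19.

19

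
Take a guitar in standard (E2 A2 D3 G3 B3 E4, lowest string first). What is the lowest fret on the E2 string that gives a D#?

From E2, count semitones up the chromatic scale until reaching D#: E–F–F#–G–…–C#–D–D# — 11 steps.

11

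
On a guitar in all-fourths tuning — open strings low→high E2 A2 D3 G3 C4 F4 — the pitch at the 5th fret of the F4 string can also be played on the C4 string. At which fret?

Fret 5 on F4 is MIDI 65 + 5 = 70 (A♯4). On the C4 string (open MIDI 60), that pitch is 70 − 60 = fret 10.

10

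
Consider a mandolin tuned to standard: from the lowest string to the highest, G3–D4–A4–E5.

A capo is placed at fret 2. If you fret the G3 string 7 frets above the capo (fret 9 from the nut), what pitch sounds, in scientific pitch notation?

The capo raises the open G3 by 2 semitones to A3; fretting 7 more gives G3 + 2 + 7 = G3 + 9 semitones = E4.

E4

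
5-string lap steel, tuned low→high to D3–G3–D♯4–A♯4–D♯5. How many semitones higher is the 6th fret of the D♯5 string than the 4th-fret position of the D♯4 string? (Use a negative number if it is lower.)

D♯5 at fret 6 → A5 (MIDI 81); D♯4 at fret 4 → G4 (MIDI 67).
81 − 67 = 14, so the two pitches are 14 semitones apart.

14 semitones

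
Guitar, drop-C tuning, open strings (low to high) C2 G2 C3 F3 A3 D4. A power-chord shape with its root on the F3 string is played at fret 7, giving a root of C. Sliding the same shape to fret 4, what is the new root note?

A

Moving from fret 7 to fret 4 shifts the root by -3 semitones.
C down 3 semitones is A.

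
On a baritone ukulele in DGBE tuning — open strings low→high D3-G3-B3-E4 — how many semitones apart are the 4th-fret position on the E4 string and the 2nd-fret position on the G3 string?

E4 at fret 4 → G♯4 (MIDI 68); G3 at fret 2 → A3 (MIDI 57).
68 − 57 = 11, so the two pitches are 11 semitones apart, with G♯4 the higher.

11 semitones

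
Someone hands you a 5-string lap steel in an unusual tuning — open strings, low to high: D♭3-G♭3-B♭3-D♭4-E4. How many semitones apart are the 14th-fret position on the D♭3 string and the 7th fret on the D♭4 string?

D♭3 at fret 14 → E♭4 (MIDI 63); D♭4 at fret 7 → A♭4 (MIDI 68).
63 − 68 = -5, so the two pitches are 5 semitones apart, with A♭4 the higher.

5 semitones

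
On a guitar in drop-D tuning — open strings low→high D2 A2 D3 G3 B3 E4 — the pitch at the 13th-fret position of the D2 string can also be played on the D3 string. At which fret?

1

Fret 13 on D2 is MIDI 38 + 13 = 51 (D♯3). On the D3 string (open MIDI 50), that pitch is 51 − 50 = fret 1.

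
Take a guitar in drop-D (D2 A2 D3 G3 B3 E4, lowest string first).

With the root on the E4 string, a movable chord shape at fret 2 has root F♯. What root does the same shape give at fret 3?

Moving from fret 2 to fret 3 shifts the root by 1 semitone.
F♯ up 1 semitone is G.

G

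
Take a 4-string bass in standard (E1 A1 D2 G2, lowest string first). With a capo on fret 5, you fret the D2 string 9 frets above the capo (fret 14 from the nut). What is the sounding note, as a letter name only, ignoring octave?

The capo raises the open D2 by 5 semitones to G2; fretting 9 more gives D2 + 5 + 9 = D2 + 14 semitones, landing on E.

E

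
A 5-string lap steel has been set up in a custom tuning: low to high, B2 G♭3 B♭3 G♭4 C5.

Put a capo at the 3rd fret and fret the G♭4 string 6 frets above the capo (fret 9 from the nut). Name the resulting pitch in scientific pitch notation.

The capo raises the open G♭4 by 3 semitones to A4; fretting 6 more gives G♭4 + 3 + 6 = G♭4 + 9 semitones = E♭5.

E♭5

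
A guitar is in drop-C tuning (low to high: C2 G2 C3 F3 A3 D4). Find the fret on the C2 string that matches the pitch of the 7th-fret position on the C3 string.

C3 at fret 7 is C3 + 7 semitones = G3.
The open C2 string is 12 semitones below the open C3, so the same pitch on the C2 string lies at fret 7 + 12 = 19.

19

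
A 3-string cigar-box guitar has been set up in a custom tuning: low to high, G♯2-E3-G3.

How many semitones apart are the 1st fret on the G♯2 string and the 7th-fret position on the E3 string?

14 semitones

G♯2 at fret 1 → A2 (MIDI 45); E3 at fret 7 → B3 (MIDI 59).
45 − 59 = -14, so the two pitches are 14 semitones apart, with B3 the higher.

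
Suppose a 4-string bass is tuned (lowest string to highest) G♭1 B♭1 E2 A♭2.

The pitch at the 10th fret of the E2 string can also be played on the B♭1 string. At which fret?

E2 at fret 10 is E2 + 10 semitones = D3.
The open B♭1 string is 6 semitones below the open E2, so the same pitch on the B♭1 string lies at fret 10 + 6 = 16.

16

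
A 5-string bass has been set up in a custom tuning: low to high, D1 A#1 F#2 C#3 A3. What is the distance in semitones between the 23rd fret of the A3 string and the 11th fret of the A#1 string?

A3 at fret 23 → G#5 (MIDI 80); A#1 at fret 11 → A2 (MIDI 45).
80 − 45 = 35, so the two pitches are 35 semitones apart, with G#5 the higher.

35 semitones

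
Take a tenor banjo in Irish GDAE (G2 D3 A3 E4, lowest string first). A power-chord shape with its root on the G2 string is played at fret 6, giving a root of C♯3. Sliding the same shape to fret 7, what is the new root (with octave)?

D3

Moving from fret 6 to fret 7 shifts the root by 1 semitone.
C♯3 up 1 semitone is D3.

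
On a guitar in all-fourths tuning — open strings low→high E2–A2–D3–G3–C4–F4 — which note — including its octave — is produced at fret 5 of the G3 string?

C4

Each fret is one semitone, so G3 + 5 = C4.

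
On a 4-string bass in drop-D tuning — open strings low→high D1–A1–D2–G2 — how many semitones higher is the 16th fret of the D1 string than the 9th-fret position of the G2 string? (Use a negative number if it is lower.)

-10 semitones

D1 at fret 16 → F#2 (MIDI 42); G2 at fret 9 → E3 (MIDI 52).
42 − 52 = -10, so the two pitches are 10 semitones apart.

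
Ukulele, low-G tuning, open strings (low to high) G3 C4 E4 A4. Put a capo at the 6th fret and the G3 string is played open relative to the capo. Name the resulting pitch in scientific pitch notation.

The capo raises the open G3 by 6 semitones to C#4; fretting 0 more gives G3 + 6 + 0 = G3 + 6 semitones = C#4.

C#4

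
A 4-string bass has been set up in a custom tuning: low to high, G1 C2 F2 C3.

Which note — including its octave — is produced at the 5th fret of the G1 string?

C2

G1 is MIDI 31. Adding 5 gives 36, which is C2.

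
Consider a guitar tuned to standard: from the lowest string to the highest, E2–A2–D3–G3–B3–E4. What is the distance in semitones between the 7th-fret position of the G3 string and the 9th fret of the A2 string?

G3 at fret 7 → D4 (MIDI 62); A2 at fret 9 → F#3 (MIDI 54).
62 − 54 = 8, so the two pitches are 8 semitones apart, with D4 the higher.

8 semitones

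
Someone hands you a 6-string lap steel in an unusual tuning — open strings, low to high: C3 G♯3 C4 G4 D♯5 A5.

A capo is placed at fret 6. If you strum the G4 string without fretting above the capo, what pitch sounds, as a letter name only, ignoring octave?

C♯

The capo raises the open G4 by 6 semitones to C♯5; fretting 0 more gives G4 + 6 + 0 = G4 + 6 semitones, landing on C♯.
(Also written D♭.)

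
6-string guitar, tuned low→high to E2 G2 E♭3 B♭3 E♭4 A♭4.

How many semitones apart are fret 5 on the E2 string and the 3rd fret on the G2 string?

E2 at fret 5 → A2 (MIDI 45); G2 at fret 3 → B♭2 (MIDI 46).
45 − 46 = -1, so the two pitches are 1 semitone apart, with B♭2 the higher.

1 semitone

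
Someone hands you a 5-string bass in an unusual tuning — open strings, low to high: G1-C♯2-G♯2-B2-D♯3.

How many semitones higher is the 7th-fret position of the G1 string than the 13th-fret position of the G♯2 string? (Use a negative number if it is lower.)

-19 semitones

G1 at fret 7 → D2 (MIDI 38); G♯2 at fret 13 → A3 (MIDI 57).
38 − 57 = -19, so the two pitches are 19 semitones apart.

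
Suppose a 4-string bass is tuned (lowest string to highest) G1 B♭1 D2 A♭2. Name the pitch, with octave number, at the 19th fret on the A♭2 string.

E♭4

A♭2 is MIDI 44. Adding 19 gives 63, which is E♭4.
(Equivalently spelled D♯4.)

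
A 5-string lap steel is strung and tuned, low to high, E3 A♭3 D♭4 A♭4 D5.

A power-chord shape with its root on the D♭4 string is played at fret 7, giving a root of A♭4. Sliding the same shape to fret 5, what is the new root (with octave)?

Moving from fret 7 to fret 5 shifts the root by -2 semitones.
A♭4 down 2 semitones is G♭4.

G♭4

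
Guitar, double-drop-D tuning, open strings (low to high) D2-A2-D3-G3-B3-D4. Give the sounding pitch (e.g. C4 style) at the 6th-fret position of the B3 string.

F4

B3 is MIDI 59. Adding 6 gives 65, which is F4.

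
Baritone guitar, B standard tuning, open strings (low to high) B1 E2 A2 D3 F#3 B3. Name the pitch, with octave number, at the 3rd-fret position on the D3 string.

D3 is MIDI 50. Adding 3 gives 53, which is F3.

F3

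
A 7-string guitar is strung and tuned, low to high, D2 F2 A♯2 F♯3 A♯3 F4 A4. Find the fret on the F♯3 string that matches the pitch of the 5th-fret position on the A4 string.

A4 at fret 5 is A4 + 5 semitones = D5.
The open F♯3 string is 15 semitones below the open A4, so the same pitch on the F♯3 string lies at fret 5 + 15 = 20.

20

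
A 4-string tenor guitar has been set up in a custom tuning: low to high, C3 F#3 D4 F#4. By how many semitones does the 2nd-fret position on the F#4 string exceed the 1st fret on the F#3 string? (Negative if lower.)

F#4 at fret 2 → G#4 (MIDI 68); F#3 at fret 1 → G3 (MIDI 55).
68 − 55 = 13, so the two pitches are 13 semitones apart.

13 semitones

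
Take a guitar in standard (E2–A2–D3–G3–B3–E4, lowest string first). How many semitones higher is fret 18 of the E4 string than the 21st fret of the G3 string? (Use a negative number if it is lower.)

E4 at fret 18 → A♯5 (MIDI 82); G3 at fret 21 → E5 (MIDI 76).
82 − 76 = 6, so the two pitches are 6 semitones apart.

6 semitones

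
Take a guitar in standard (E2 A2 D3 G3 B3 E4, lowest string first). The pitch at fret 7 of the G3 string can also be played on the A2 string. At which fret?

17

Fret 7 on G3 is MIDI 55 + 7 = 62 (D4). On the A2 string (open MIDI 45), that pitch is 62 − 45 = fret 17.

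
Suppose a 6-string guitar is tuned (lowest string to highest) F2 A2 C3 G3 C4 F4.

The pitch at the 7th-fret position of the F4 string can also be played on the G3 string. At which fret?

17

F4 at fret 7 is F4 + 7 semitones = C5.
The open G3 string is 10 semitones below the open F4, so the same pitch on the G3 string lies at fret 7 + 10 = 17.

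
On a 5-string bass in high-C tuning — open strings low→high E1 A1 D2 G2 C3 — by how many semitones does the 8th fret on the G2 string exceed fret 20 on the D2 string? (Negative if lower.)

-7 semitones

G2 at fret 8 → D#3 (MIDI 51); D2 at fret 20 → A#3 (MIDI 58).
51 − 58 = -7, so the two pitches are 7 semitones apart.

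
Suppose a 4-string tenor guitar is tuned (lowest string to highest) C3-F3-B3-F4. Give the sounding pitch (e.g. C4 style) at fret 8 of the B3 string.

The open B3 string plus 8 semitones: B–C–C#–D–D#–E–F–F#–G.
The walk passes from B into C once, so the octave number goes from 3 to 4.

G4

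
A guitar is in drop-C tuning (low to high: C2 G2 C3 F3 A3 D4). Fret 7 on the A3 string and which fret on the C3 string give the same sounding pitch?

A3 at fret 7 is A3 + 7 semitones = E4.
The open C3 string is 9 semitones below the open A3, so the same pitch on the C3 string lies at fret 7 + 9 = 16.

16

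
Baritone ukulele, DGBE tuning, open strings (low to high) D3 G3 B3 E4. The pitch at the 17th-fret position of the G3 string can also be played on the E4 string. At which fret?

8

G3 at fret 17 is G3 + 17 semitones = C5.
The open E4 string is 9 semitones above the open G3, so the same pitch on the E4 string lies at fret 17 − 9 = 8.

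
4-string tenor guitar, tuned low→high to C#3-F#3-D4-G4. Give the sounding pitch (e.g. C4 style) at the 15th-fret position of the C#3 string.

E4

C#3 is MIDI 49. Adding 15 gives 64, which is E4.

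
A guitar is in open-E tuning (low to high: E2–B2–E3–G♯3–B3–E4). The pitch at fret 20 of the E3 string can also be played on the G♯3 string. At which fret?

16

Fret 20 on E3 is MIDI 52 + 20 = 72 (C5). On the G♯3 string (open MIDI 56), that pitch is 72 − 56 = fret 16.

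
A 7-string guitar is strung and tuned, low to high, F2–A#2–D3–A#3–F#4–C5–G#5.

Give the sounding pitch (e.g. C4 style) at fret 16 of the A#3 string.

Each fret is one semitone, so A#3 + 16 = D5.

D5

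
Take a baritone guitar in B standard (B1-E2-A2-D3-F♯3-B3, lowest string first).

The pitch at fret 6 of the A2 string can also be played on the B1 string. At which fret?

16

A2 at fret 6 is A2 + 6 semitones = D♯3.
The open B1 string is 10 semitones below the open A2, so the same pitch on the B1 string lies at fret 6 + 10 = 16.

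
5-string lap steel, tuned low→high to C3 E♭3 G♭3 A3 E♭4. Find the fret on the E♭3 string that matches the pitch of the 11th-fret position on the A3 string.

17

A3 at fret 11 is A3 + 11 semitones = A♭4.
The open E♭3 string is 6 semitones below the open A3, so the same pitch on the E♭3 string lies at fret 11 + 6 = 17.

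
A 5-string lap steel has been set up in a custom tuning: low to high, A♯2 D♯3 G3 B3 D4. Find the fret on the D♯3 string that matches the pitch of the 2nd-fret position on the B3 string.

B3 at fret 2 is B3 + 2 semitones = C♯4.
The open D♯3 string is 8 semitones below the open B3, so the same pitch on the D♯3 string lies at fret 2 + 8 = 10.

10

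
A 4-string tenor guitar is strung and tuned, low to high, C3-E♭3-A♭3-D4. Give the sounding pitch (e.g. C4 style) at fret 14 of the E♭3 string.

Each fret is one semitone, so E♭3 + 14 = F4.

F4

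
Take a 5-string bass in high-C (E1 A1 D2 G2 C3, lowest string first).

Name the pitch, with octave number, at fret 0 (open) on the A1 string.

Fret 0 is the open string itself, so the pitch is just A1.

A1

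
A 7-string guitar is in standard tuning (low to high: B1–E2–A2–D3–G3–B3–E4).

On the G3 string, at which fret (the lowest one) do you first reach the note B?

4

From G3, count semitones up the chromatic scale until reaching B: G–G#–A–A#–B — 4 steps.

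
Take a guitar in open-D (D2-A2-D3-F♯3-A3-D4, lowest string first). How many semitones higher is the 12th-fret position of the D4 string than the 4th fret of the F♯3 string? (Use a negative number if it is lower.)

D4 at fret 12 → D5 (MIDI 74); F♯3 at fret 4 → A♯3 (MIDI 58).
74 − 58 = 16, so the two pitches are 16 semitones apart.

16 semitones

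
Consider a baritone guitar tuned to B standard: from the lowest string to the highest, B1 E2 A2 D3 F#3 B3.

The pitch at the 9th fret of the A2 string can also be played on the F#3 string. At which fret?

0

Fret 9 on A2 is MIDI 45 + 9 = 54 (F#3). On the F#3 string (open MIDI 54), that pitch is 54 − 54 = fret 0.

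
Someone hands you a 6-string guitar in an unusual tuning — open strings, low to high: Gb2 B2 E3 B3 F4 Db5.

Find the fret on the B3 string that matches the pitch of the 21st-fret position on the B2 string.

9

B2 at fret 21 is B2 + 21 semitones = Ab4.
The open B3 string is 12 semitones above the open B2, so the same pitch on the B3 string lies at fret 21 − 12 = 9.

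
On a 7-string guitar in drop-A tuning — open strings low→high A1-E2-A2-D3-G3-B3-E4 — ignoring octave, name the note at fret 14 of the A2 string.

B

The open A2 string plus 14 semitones: A–A#–B–C–…–A–A#–B.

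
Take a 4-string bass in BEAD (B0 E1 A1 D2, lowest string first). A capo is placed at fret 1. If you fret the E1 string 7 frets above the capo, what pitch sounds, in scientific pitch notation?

The capo raises the open E1 by 1 semitone to F1; fretting 7 more gives E1 + 1 + 7 = E1 + 8 semitones = C2.

C2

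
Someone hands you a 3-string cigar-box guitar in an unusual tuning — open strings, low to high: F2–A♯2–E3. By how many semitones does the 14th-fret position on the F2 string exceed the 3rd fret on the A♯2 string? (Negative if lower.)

F2 at fret 14 → G3 (MIDI 55); A♯2 at fret 3 → C♯3 (MIDI 49).
55 − 49 = 6, so the two pitches are 6 semitones apart.

6 semitones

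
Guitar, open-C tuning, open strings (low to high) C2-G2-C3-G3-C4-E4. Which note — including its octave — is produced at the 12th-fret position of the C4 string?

C5

Each fret is one semitone, so C4 + 12 = C5.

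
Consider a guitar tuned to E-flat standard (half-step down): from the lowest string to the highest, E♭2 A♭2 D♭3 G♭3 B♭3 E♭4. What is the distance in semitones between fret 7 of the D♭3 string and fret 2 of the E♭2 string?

15 semitones

D♭3 at fret 7 → A♭3 (MIDI 56); E♭2 at fret 2 → F2 (MIDI 41).
56 − 41 = 15, so the two pitches are 15 semitones apart, with A♭3 the higher.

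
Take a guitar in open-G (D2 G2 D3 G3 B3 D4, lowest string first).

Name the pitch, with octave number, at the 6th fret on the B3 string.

F4

The open B3 string plus 6 semitones: B–C–C#–D–D#–E–F.
The walk passes from B into C once, so the octave number goes from 3 to 4.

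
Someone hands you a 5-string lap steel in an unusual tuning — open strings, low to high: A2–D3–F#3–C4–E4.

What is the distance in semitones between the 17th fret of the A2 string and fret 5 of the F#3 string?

A2 at fret 17 → D4 (MIDI 62); F#3 at fret 5 → B3 (MIDI 59).
62 − 59 = 3, so the two pitches are 3 semitones apart, with D4 the higher.

3 semitones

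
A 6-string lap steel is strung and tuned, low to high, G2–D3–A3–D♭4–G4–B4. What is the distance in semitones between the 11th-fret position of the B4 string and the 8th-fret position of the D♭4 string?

13 semitones

B4 at fret 11 → B♭5 (MIDI 82); D♭4 at fret 8 → A4 (MIDI 69).
82 − 69 = 13, so the two pitches are 13 semitones apart, with B♭5 the higher.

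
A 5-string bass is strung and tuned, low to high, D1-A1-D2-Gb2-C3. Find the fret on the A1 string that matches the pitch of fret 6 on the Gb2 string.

Fret 6 on Gb2 is MIDI 42 + 6 = 48 (C3). On the A1 string (open MIDI 33), that pitch is 48 − 33 = fret 15.

15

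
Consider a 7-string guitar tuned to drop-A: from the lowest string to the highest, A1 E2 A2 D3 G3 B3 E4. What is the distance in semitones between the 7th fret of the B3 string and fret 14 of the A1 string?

19 semitones

B3 at fret 7 → F♯4 (MIDI 66); A1 at fret 14 → B2 (MIDI 47).
66 − 47 = 19, so the two pitches are 19 semitones apart, with F♯4 the higher.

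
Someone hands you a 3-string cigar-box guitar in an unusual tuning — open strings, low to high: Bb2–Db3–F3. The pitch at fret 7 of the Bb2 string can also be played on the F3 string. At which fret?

0

Bb2 at fret 7 is Bb2 + 7 semitones = F3.
The open F3 string is 7 semitones above the open Bb2, so the same pitch on the F3 string lies at fret 7 − 7 = 0.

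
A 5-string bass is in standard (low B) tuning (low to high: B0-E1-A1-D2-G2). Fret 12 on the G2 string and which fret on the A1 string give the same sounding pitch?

22

Fret 12 on G2 is MIDI 43 + 12 = 55 (G3). On the A1 string (open MIDI 33), that pitch is 55 − 33 = fret 22.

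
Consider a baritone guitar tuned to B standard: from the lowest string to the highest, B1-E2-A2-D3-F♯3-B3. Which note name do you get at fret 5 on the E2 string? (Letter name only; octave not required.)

Each fret is one semitone, so E2 + 5 = A.

A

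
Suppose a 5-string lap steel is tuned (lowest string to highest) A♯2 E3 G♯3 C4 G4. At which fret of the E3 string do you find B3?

B3 is 7 semitones above the open E3 (E–F–F#–G–G#–A–A#–B), so it sits at fret 7.

7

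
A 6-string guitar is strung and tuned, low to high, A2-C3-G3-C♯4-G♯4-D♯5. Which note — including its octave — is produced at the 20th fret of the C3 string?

G♯4

Each fret is one semitone, so C3 + 20 = G♯4.
(Equivalently spelled A♭4.)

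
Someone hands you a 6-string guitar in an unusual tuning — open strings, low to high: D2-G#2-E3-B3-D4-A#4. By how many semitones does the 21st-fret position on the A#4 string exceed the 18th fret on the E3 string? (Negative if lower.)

A#4 at fret 21 → G6 (MIDI 91); E3 at fret 18 → A#4 (MIDI 70).
91 − 70 = 21, so the two pitches are 21 semitones apart.

21 semitones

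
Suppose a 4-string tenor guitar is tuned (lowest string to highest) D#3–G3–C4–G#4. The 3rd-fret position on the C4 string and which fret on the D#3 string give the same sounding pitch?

C4 at fret 3 is C4 + 3 semitones = D#4.
The open D#3 string is 9 semitones below the open C4, so the same pitch on the D#3 string lies at fret 3 + 9 = 12.

12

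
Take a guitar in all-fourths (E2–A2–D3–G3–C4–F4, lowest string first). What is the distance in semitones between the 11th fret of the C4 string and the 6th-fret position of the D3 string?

15 semitones

C4 at fret 11 → B4 (MIDI 71); D3 at fret 6 → G#3 (MIDI 56).
71 − 56 = 15, so the two pitches are 15 semitones apart, with B4 the higher.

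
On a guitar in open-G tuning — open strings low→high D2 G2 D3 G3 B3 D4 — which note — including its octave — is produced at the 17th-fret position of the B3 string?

The open B3 string plus 17 semitones: B–C–C#–D–…–D–D#–E.
The walk passes from B into C 2 times, so the octave number goes from 3 to 5.

E5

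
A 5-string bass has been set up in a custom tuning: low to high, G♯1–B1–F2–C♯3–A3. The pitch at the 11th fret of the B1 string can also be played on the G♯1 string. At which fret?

B1 at fret 11 is B1 + 11 semitones = A♯2.
The open G♯1 string is 3 semitones below the open B1, so the same pitch on the G♯1 string lies at fret 11 + 3 = 14.

14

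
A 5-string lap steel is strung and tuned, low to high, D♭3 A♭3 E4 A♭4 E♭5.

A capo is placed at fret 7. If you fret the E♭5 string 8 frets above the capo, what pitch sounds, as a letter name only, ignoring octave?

G♭

The capo raises the open E♭5 by 7 semitones to B♭5; fretting 8 more gives E♭5 + 7 + 8 = E♭5 + 15 semitones, landing on G♭.
(Also written F♯.)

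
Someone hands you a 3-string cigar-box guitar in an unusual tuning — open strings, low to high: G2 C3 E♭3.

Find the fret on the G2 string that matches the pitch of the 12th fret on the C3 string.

C3 at fret 12 is C3 + 12 semitones = C4.
The open G2 string is 5 semitones below the open C3, so the same pitch on the G2 string lies at fret 12 + 5 = 17.

17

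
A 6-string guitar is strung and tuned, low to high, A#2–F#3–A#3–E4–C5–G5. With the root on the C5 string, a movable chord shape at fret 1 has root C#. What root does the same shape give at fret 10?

A#

Moving from fret 1 to fret 10 shifts the root by 9 semitones.
C# up 9 semitones is A#.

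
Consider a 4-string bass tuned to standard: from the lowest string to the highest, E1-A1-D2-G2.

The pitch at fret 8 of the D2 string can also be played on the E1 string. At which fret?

18

Fret 8 on D2 is MIDI 38 + 8 = 46 (A#2). On the E1 string (open MIDI 28), that pitch is 46 − 28 = fret 18.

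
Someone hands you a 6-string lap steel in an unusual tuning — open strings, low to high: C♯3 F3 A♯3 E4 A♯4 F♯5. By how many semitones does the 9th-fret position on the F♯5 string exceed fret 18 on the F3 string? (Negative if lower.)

F♯5 at fret 9 → D♯6 (MIDI 87); F3 at fret 18 → B4 (MIDI 71).
87 − 71 = 16, so the two pitches are 16 semitones apart.

16 semitones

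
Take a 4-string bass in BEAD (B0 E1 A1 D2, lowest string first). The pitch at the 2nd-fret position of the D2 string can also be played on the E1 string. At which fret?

D2 at fret 2 is D2 + 2 semitones = E2.
The open E1 string is 10 semitones below the open D2, so the same pitch on the E1 string lies at fret 2 + 10 = 12.

12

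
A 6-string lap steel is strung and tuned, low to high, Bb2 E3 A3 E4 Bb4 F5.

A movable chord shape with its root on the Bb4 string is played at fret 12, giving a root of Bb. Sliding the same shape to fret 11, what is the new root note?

A

Moving from fret 12 to fret 11 shifts the root by -1 semitone.
Bb down 1 semitone is A.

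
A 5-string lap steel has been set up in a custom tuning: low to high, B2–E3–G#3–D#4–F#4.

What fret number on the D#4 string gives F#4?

3

F#4 is 3 semitones above the open D#4 (D#–E–F–F#), so it sits at fret 3.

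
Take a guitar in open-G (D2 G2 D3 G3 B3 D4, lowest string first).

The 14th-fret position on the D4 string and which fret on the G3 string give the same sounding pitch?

21

D4 at fret 14 is D4 + 14 semitones = E5.
The open G3 string is 7 semitones below the open D4, so the same pitch on the G3 string lies at fret 14 + 7 = 21.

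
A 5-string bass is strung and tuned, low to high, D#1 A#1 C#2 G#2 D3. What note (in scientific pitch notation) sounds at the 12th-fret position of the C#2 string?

Each fret is one semitone, so C#2 + 12 = C#3.

C#3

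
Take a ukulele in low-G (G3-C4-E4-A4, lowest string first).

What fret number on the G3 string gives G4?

G4 is 12 semitones above the open G3 (G–G#–A–A#–…–F–F#–G), so it sits at fret 12.

12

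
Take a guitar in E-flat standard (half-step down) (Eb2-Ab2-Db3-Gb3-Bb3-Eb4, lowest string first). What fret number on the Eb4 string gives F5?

F5 is 14 semitones above the open Eb4 (Eb–E–F–Gb–…–Eb–E–F), so it sits at fret 14.

14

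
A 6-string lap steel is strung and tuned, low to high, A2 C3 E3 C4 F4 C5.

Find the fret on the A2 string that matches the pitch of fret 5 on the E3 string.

Fret 5 on E3 is MIDI 52 + 5 = 57 (A3). On the A2 string (open MIDI 45), that pitch is 57 − 45 = fret 12.

12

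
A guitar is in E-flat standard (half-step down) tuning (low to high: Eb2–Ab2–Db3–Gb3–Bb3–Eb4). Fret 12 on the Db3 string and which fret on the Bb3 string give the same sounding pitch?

Fret 12 on Db3 is MIDI 49 + 12 = 61 (Db4). On the Bb3 string (open MIDI 58), that pitch is 61 − 58 = fret 3.

3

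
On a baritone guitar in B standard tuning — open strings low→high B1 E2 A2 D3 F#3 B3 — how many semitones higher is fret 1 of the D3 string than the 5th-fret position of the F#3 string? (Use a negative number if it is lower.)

D3 at fret 1 → D#3 (MIDI 51); F#3 at fret 5 → B3 (MIDI 59).
51 − 59 = -8, so the two pitches are 8 semitones apart.

-8 semitones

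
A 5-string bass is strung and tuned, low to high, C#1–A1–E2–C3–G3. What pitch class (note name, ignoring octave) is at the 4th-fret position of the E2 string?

Each fret is one semitone, so E2 + 4 = G#.
(Equivalently spelled Ab.)

G#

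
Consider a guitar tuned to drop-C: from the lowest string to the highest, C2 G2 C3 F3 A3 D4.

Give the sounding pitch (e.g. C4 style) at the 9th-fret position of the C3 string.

A3

The open C3 string plus 9 semitones: C–C#–D–D#–E–F–F#–G–G#–A.
No B→C boundary is crossed, so the octave stays at 3.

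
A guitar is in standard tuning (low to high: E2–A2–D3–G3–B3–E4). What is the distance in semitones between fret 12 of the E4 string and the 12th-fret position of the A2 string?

19 semitones

E4 at fret 12 → E5 (MIDI 76); A2 at fret 12 → A3 (MIDI 57).
76 − 57 = 19, so the two pitches are 19 semitones apart, with E5 the higher.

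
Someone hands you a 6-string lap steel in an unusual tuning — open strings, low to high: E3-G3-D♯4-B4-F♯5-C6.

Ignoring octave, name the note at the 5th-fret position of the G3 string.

G3 is MIDI 55. Adding 5 gives 60; 60 mod 12 = 0, i.e. C.

C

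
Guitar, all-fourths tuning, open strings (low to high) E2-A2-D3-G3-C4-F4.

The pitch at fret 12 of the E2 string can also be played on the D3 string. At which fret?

Fret 12 on E2 is MIDI 40 + 12 = 52 (E3). On the D3 string (open MIDI 50), that pitch is 52 − 50 = fret 2.

2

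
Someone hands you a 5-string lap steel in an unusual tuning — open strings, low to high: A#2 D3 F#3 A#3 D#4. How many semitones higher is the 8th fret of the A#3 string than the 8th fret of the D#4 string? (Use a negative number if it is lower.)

A#3 at fret 8 → F#4 (MIDI 66); D#4 at fret 8 → B4 (MIDI 71).
66 − 71 = -5, so the two pitches are 5 semitones apart.

-5 semitones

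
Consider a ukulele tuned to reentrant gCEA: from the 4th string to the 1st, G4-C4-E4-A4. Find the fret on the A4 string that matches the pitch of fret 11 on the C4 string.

2

Fret 11 on C4 is MIDI 60 + 11 = 71 (B4). On the A4 string (open MIDI 69), that pitch is 71 − 69 = fret 2.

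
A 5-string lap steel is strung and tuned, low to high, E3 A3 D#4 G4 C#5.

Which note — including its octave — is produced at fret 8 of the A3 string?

F4

Each fret is one semitone, so A3 + 8 = F4.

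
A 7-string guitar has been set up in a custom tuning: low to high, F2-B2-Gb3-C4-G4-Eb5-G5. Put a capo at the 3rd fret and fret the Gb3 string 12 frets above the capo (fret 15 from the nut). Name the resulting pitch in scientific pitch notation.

A4

The capo raises the open Gb3 by 3 semitones to A3; fretting 12 more gives Gb3 + 3 + 12 = Gb3 + 15 semitones = A4.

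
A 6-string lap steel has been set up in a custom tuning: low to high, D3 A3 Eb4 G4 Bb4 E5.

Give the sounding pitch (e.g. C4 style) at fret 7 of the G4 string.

D5

Each fret is one semitone, so G4 + 7 = D5.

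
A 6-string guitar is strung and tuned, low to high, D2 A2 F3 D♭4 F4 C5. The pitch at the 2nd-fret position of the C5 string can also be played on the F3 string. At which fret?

21

C5 at fret 2 is C5 + 2 semitones = D5.
The open F3 string is 19 semitones below the open C5, so the same pitch on the F3 string lies at fret 2 + 19 = 21.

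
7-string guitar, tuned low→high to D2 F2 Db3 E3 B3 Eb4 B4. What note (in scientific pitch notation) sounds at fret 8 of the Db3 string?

A3

The open Db3 string plus 8 semitones: Db–D–Eb–E–F–Gb–G–Ab–A.
No B→C boundary is crossed, so the octave stays at 3.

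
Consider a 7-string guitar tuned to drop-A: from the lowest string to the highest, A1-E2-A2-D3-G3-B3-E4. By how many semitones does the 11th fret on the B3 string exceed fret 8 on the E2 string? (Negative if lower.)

B3 at fret 11 → A#4 (MIDI 70); E2 at fret 8 → C3 (MIDI 48).
70 − 48 = 22, so the two pitches are 22 semitones apart.

22 semitones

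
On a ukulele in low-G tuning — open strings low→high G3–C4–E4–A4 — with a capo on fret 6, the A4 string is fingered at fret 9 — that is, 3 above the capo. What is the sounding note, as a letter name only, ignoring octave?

The capo raises the open A4 by 6 semitones to D♯5; fretting 3 more gives A4 + 6 + 3 = A4 + 9 semitones, landing on F♯.

F♯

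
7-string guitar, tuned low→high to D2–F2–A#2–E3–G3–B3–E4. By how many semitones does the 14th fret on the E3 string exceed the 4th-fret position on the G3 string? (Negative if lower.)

E3 at fret 14 → F#4 (MIDI 66); G3 at fret 4 → B3 (MIDI 59).
66 − 59 = 7, so the two pitches are 7 semitones apart.

7 semitones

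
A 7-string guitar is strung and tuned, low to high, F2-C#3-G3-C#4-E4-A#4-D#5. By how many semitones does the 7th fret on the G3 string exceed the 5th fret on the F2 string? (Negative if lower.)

16 semitones

G3 at fret 7 → D4 (MIDI 62); F2 at fret 5 → A#2 (MIDI 46).
62 − 46 = 16, so the two pitches are 16 semitones apart.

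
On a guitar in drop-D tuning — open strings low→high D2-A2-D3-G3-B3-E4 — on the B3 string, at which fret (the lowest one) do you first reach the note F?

From B3, count semitones up the chromatic scale until reaching F: B–C–C#–D–D#–E–F — 6 steps.

6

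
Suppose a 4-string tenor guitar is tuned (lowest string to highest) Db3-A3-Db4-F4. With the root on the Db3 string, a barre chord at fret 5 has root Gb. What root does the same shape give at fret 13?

Moving from fret 5 to fret 13 shifts the root by 8 semitones.
Gb up 8 semitones is D.

D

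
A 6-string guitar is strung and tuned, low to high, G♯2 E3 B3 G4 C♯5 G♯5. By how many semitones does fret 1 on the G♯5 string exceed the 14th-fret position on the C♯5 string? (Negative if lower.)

G♯5 at fret 1 → A5 (MIDI 81); C♯5 at fret 14 → D♯6 (MIDI 87).
81 − 87 = -6, so the two pitches are 6 semitones apart.

-6 semitones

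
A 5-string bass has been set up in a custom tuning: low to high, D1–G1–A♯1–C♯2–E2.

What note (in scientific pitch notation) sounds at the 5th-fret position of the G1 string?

Each fret is one semitone, so G1 + 5 = C2.

C2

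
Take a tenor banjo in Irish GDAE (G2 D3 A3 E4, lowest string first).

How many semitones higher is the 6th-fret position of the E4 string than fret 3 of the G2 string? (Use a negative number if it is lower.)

E4 at fret 6 → A#4 (MIDI 70); G2 at fret 3 → A#2 (MIDI 46).
70 − 46 = 24, so the two pitches are 24 semitones apart.

24 semitones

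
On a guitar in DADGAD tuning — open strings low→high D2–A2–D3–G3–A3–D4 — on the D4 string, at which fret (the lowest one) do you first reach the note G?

From D4, count semitones up the chromatic scale until reaching G: D–D#–E–F–F#–G — 5 steps.

5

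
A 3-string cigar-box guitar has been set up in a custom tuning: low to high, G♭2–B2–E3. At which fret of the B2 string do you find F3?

F3 is 6 semitones above the open B2 (B–C–Db–D–Eb–E–F), so it sits at fret 6.

6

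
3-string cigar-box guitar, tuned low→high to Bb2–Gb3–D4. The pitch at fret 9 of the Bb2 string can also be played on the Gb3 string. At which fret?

1

Bb2 at fret 9 is Bb2 + 9 semitones = G3.
The open Gb3 string is 8 semitones above the open Bb2, so the same pitch on the Gb3 string lies at fret 9 − 8 = 1.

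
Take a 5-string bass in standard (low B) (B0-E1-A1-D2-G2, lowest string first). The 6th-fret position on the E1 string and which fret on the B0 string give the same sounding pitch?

E1 at fret 6 is E1 + 6 semitones = A#1.
The open B0 string is 5 semitones below the open E1, so the same pitch on the B0 string lies at fret 6 + 5 = 11.

11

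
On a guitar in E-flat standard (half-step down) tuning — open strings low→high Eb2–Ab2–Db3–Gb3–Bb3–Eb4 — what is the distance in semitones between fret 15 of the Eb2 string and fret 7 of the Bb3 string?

Eb2 at fret 15 → Gb3 (MIDI 54); Bb3 at fret 7 → F4 (MIDI 65).
54 − 65 = -11, so the two pitches are 11 semitones apart, with F4 the higher.

11 semitones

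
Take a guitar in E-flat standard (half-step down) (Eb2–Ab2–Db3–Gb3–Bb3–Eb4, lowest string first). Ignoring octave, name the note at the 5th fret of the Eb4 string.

Ab

The open Eb4 string plus 5 semitones: Eb–E–F–Gb–G–Ab.
(Equivalently spelled G#.)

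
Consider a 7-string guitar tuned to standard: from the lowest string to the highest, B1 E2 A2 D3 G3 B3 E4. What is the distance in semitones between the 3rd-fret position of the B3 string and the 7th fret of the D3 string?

5 semitones

B3 at fret 3 → D4 (MIDI 62); D3 at fret 7 → A3 (MIDI 57).
62 − 57 = 5, so the two pitches are 5 semitones apart, with D4 the higher.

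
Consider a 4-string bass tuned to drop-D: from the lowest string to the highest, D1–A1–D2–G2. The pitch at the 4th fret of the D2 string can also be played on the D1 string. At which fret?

D2 at fret 4 is D2 + 4 semitones = F♯2.
The open D1 string is 12 semitones below the open D2, so the same pitch on the D1 string lies at fret 4 + 12 = 16.

16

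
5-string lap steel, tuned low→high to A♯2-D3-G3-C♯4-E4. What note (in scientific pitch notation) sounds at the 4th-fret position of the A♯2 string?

A♯2 is MIDI 46. Adding 4 gives 50, which is D3.

D3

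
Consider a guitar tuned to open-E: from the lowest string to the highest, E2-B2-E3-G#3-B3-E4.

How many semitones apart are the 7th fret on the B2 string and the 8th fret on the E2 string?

6 semitones

B2 at fret 7 → F#3 (MIDI 54); E2 at fret 8 → C3 (MIDI 48).
54 − 48 = 6, so the two pitches are 6 semitones apart, with F#3 the higher.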